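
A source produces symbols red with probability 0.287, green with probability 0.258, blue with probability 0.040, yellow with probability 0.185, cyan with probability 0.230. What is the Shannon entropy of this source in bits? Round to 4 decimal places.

2.1449 bits

H = −Σ pᵢ log₂ pᵢ.
−0.287·log₂(0.287) = 0.5169
−0.258·log₂(0.258) = 0.5043
−0.040·log₂(0.040) = 0.1858
−0.185·log₂(0.185) = 0.4504
−0.230·log₂(0.230) = 0.4877
Sum ≈ 2.1449 → 2.1449 bits.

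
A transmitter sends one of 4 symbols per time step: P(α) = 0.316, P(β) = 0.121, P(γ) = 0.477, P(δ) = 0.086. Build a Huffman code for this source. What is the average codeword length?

1.73 bits/symbol

Repeatedly combine the two least-probable nodes; the expected code length is the sum of the merged weights.
merge 43/500 + 121/1000 → 207/1000
merge 207/1000 + 79/250 → 523/1000
merge 477/1000 + 523/1000 → 1
L = 207/1000 + 523/1000 + 1 = 173/100 = 1.73 bits/symbol.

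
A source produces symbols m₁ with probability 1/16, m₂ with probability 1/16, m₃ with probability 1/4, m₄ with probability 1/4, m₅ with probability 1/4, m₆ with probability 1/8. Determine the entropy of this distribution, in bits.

2.375 bits

Each probability is a power of 1/2, so log₂(1/p) is an integer.
H = Σ p·log₂(1/p) = 1/16·4 + 1/16·4 + 1/4·2 + 1/4·2 + 1/4·2 + 1/8·3 = 2.375 bits.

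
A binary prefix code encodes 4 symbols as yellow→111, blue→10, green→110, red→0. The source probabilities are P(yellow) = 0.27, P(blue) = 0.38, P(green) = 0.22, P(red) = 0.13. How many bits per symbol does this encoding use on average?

L̄ = Σ pᵢ·ℓᵢ = 0.27·3 + 0.38·2 + 0.22·3 + 0.13·1 = 2.36 bits/symbol.

2.36 bits/symbol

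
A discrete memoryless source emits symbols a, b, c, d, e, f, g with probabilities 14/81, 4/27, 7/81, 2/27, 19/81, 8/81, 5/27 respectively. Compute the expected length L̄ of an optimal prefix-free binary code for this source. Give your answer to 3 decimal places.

Repeatedly combine the two least-probable nodes; the expected code length is the sum of the merged weights.
merge 2/27 + 7/81 → 13/81
merge 8/81 + 4/27 → 20/81
merge 13/81 + 14/81 → 1/3
merge 5/27 + 19/81 → 34/81
merge 20/81 + 1/3 → 47/81
merge 34/81 + 47/81 → 1
L = 13/81 + 20/81 + 1/3 + 34/81 + 47/81 + 1 = 74/27 ≈ 2.741 bits/symbol.

2.741 bits/symbol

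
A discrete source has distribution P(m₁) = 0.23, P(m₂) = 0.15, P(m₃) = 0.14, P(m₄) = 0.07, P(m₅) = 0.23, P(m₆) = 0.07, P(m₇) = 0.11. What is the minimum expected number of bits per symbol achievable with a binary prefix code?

Repeatedly combine the two least-probable nodes; the expected code length is the sum of the merged weights.
merge 7/100 + 7/100 → 7/50
merge 11/100 + 7/50 → 1/4
merge 7/50 + 3/20 → 29/100
merge 23/100 + 23/100 → 23/50
merge 1/4 + 29/100 → 27/50
merge 23/50 + 27/50 → 1
L = 7/50 + 1/4 + 29/100 + 23/50 + 27/50 + 1 = 67/25 = 2.68 bits/symbol.

2.68 bits/symbol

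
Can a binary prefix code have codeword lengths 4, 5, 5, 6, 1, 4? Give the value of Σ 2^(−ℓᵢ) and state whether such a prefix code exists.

0.703125; yes

With common denominator 2^6 = 64: Σ 2^(−ℓᵢ) = 4/64 + 2/64 + 2/64 + 1/64 + 32/64 + 4/64 = 45/64 = 0.703125.
Kraft's inequality requires Σ ≤ 1; here Σ = 0.703125 ≤ 1, so such a prefix code exists.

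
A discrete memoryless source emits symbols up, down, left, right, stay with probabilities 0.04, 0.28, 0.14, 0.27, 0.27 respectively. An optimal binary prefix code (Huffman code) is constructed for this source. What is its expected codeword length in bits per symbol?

2.18 bits/symbol

Repeatedly combine the two least-probable nodes; the expected code length is the sum of the merged weights.
merge 1/25 + 7/50 → 9/50
merge 9/50 + 27/100 → 9/20
merge 27/100 + 7/25 → 11/20
merge 9/20 + 11/20 → 1
L = 9/50 + 9/20 + 11/20 + 1 = 109/50 = 2.18 bits/symbol.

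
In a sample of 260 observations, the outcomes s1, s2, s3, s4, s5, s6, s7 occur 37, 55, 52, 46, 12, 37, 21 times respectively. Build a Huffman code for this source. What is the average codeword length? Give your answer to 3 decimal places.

Probabilities are the counts divided by 260.
Repeatedly combine the two least-probable nodes; the expected code length is the sum of the merged weights.
merge 3/65 + 21/260 → 33/260
merge 33/260 + 37/260 → 7/26
merge 37/260 + 23/130 → 83/260
merge 1/5 + 11/52 → 107/260
merge 7/26 + 83/260 → 153/260
merge 107/260 + 153/260 → 1
L = 33/260 + 7/26 + 83/260 + 107/260 + 153/260 + 1 = 353/130 ≈ 2.715 bits/symbol.

2.715 bits/symbol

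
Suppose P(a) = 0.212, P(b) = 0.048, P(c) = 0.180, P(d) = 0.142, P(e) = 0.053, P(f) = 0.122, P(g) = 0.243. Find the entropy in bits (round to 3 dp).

2.621 bits

H = −Σ pᵢ log₂ pᵢ.
−0.212·log₂(0.212) = 0.4744
−0.048·log₂(0.048) = 0.2103
−0.180·log₂(0.180) = 0.4453
−0.142·log₂(0.142) = 0.3999
−0.053·log₂(0.053) = 0.2246
−0.122·log₂(0.122) = 0.3703
−0.243·log₂(0.243) = 0.4960
Sum ≈ 2.6207 → 2.621 bits.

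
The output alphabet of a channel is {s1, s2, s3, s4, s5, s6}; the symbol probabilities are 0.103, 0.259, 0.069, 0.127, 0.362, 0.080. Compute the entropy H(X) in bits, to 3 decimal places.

H = −Σ pᵢ log₂ pᵢ.
−0.103·log₂(0.103) = 0.3378
−0.259·log₂(0.259) = 0.5048
−0.069·log₂(0.069) = 0.2662
−0.127·log₂(0.127) = 0.3781
−0.362·log₂(0.362) = 0.5307
−0.080·log₂(0.080) = 0.2915
Sum ≈ 2.3090 → 2.309 bits.

2.309 bits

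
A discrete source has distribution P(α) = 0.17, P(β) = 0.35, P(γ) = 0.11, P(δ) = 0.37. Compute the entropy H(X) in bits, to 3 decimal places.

1.846 bits

H = −Σ pᵢ log₂ pᵢ.
−0.17·log₂(0.17) = 0.4346
−0.35·log₂(0.35) = 0.5301
−0.11·log₂(0.11) = 0.3503
−0.37·log₂(0.37) = 0.5307
Sum ≈ 1.8457 → 1.846 bits.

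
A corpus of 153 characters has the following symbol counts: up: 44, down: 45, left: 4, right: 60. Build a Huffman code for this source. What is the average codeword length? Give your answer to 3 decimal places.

Probabilities are the counts divided by 153.
Repeatedly combine the two least-probable nodes; the expected code length is the sum of the merged weights.
merge 4/153 + 44/153 → 16/51
merge 5/17 + 16/51 → 31/51
merge 20/51 + 31/51 → 1
L = 16/51 + 31/51 + 1 = 98/51 ≈ 1.922 bits/symbol.

1.922 bits/symbol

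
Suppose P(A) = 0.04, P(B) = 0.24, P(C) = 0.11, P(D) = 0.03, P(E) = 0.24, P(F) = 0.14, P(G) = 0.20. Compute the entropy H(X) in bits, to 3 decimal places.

H = −Σ pᵢ log₂ pᵢ.
−0.04·log₂(0.04) = 0.1858
−0.24·log₂(0.24) = 0.4941
−0.11·log₂(0.11) = 0.3503
−0.03·log₂(0.03) = 0.1518
−0.24·log₂(0.24) = 0.4941
−0.14·log₂(0.14) = 0.3971
−0.20·log₂(0.20) = 0.4644
Sum ≈ 2.5376 → 2.538 bits.

2.538 bits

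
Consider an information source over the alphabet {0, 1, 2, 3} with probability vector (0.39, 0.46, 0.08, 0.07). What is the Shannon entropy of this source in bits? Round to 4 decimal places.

1.6052 bits

H = −Σ pᵢ log₂ pᵢ.
−0.39·log₂(0.39) = 0.5298
−0.46·log₂(0.46) = 0.5153
−0.08·log₂(0.08) = 0.2915
−0.07·log₂(0.07) = 0.2686
Sum ≈ 1.6052 → 1.6052 bits.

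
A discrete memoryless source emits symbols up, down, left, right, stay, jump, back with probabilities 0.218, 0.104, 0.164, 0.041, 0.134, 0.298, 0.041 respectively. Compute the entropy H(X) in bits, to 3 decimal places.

2.533 bits

H = −Σ pᵢ log₂ pᵢ.
−0.218·log₂(0.218) = 0.4791
−0.104·log₂(0.104) = 0.3396
−0.164·log₂(0.164) = 0.4278
−0.041·log₂(0.041) = 0.1889
−0.134·log₂(0.134) = 0.3886
−0.298·log₂(0.298) = 0.5205
−0.041·log₂(0.041) = 0.1889
Sum ≈ 2.5333 → 2.533 bits.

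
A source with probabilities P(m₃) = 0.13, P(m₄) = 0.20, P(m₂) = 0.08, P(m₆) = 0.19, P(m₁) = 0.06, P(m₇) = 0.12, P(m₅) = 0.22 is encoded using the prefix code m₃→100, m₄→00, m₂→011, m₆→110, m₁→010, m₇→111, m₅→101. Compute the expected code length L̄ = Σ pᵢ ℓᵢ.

2.8 bits/symbol

L̄ = Σ pᵢ·ℓᵢ = 0.13·3 + 0.20·2 + 0.08·3 + 0.19·3 + 0.06·3 + 0.12·3 + 0.22·3 = 2.8 bits/symbol.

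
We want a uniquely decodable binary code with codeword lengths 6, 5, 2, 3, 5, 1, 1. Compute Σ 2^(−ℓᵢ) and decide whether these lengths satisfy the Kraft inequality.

With common denominator 2^6 = 64: Σ 2^(−ℓᵢ) = 1/64 + 2/64 + 16/64 + 8/64 + 2/64 + 32/64 + 32/64 = 93/64 = 1.453125.
Kraft's inequality requires Σ ≤ 1; here Σ = 1.453125 > 1, so no such prefix code exists.

1.453125; no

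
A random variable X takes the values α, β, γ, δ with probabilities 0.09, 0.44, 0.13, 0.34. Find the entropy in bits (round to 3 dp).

1.746 bits

H = −Σ pᵢ log₂ pᵢ.
−0.09·log₂(0.09) = 0.3127
−0.44·log₂(0.44) = 0.5211
−0.13·log₂(0.13) = 0.3826
−0.34·log₂(0.34) = 0.5292
Sum ≈ 1.7456 → 1.746 bits.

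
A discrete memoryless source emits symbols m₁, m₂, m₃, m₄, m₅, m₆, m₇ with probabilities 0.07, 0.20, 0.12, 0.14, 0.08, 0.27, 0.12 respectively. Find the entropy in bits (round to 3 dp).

H = −Σ pᵢ log₂ pᵢ.
−0.07·log₂(0.07) = 0.2686
−0.20·log₂(0.20) = 0.4644
−0.12·log₂(0.12) = 0.3671
−0.14·log₂(0.14) = 0.3971
−0.08·log₂(0.08) = 0.2915
−0.27·log₂(0.27) = 0.5100
−0.12·log₂(0.12) = 0.3671
Sum ≈ 2.6657 → 2.666 bits.

2.666 bits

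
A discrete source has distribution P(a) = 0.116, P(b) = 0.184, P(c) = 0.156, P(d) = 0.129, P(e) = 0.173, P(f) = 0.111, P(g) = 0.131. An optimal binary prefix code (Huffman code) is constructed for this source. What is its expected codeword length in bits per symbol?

2.816 bits/symbol

Repeatedly combine the two least-probable nodes; the expected code length is the sum of the merged weights.
merge 111/1000 + 29/250 → 227/1000
merge 129/1000 + 131/1000 → 13/50
merge 39/250 + 173/1000 → 329/1000
merge 23/125 + 227/1000 → 411/1000
merge 13/50 + 329/1000 → 589/1000
merge 411/1000 + 589/1000 → 1
L = 227/1000 + 13/50 + 329/1000 + 411/1000 + 589/1000 + 1 = 352/125 = 2.816 bits/symbol.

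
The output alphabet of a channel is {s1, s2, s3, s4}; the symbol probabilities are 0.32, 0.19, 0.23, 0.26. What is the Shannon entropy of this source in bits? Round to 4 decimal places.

H = −Σ pᵢ log₂ pᵢ.
−0.32·log₂(0.32) = 0.5260
−0.19·log₂(0.19) = 0.4552
−0.23·log₂(0.23) = 0.4877
−0.26·log₂(0.26) = 0.5053
Sum ≈ 1.9742 → 1.9742 bits.

1.9742 bits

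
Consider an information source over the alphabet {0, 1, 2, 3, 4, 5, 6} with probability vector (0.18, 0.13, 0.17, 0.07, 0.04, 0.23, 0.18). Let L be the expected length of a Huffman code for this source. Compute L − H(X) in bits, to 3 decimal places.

0.050 bits

Entropy H = −Σ p log₂ p ≈ 2.6498 bits.
Huffman merges: 1/25+7/100→11/100; 11/100+13/100→6/25; 17/100+9/50→7/20; 9/50+23/100→41/100; 6/25+7/20→59/100; 41/100+59/100→1. L = 27/10 ≈ 2.7000.
L − H = 2.7000 − 2.6498 = 0.050 bits.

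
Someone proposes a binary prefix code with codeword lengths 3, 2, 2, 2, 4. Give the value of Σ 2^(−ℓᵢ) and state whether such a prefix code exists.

With common denominator 2^4 = 16: Σ 2^(−ℓᵢ) = 2/16 + 4/16 + 4/16 + 4/16 + 1/16 = 15/16 = 0.9375.
Kraft's inequality requires Σ ≤ 1; here Σ = 0.9375 ≤ 1, so such a prefix code exists.

0.9375; yes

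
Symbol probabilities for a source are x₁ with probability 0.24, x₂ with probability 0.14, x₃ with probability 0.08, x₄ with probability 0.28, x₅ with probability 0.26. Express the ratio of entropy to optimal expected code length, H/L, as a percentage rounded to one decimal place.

Entropy H = −Σ p log₂ p ≈ 2.2023 bits.
Huffman merges: 2/25+7/50→11/50; 11/50+6/25→23/50; 13/50+7/25→27/50; 23/50+27/50→1. L = 111/50 ≈ 2.2200.
Efficiency = H/L = 2.2023/2.2200 = 99.2%.

99.2%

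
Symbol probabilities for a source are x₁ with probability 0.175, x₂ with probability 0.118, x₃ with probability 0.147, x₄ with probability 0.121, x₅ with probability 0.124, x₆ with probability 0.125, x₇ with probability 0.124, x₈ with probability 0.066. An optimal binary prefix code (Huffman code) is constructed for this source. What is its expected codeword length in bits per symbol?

Repeatedly combine the two least-probable nodes; the expected code length is the sum of the merged weights.
merge 33/500 + 59/500 → 23/125
merge 121/1000 + 31/250 → 49/200
merge 31/250 + 1/8 → 249/1000
merge 147/1000 + 7/40 → 161/500
merge 23/125 + 49/200 → 429/1000
merge 249/1000 + 161/500 → 571/1000
merge 429/1000 + 571/1000 → 1
L = 23/125 + 49/200 + 249/1000 + 161/500 + 429/1000 + 571/1000 + 1 = 3 bits/symbol.

3 bits/symbol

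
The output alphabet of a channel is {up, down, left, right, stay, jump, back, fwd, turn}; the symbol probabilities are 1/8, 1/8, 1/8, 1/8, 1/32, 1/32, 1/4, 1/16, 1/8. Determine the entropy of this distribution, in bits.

Each probability is a power of 1/2, so log₂(1/p) is an integer.
H = Σ p·log₂(1/p) = 1/8·3 + 1/8·3 + 1/8·3 + 1/8·3 + 1/32·5 + 1/32·5 + 1/4·2 + 1/16·4 + 1/8·3 = 2.9375 bits.

2.9375 bits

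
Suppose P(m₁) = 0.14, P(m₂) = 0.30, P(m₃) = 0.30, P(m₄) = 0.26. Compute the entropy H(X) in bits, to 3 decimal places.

1.945 bits

H = −Σ pᵢ log₂ pᵢ.
−0.14·log₂(0.14) = 0.3971
−0.30·log₂(0.30) = 0.5211
−0.30·log₂(0.30) = 0.5211
−0.26·log₂(0.26) = 0.5053
Sum ≈ 1.9446 → 1.945 bits.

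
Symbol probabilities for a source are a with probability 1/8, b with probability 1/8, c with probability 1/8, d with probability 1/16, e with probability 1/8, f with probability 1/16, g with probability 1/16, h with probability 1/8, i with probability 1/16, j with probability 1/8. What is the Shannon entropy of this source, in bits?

Each probability is a power of 1/2, so log₂(1/p) is an integer.
H = Σ p·log₂(1/p) = 1/8·3 + 1/8·3 + 1/8·3 + 1/16·4 + 1/8·3 + 1/16·4 + 1/16·4 + 1/8·3 + 1/16·4 + 1/8·3 = 3.25 bits.

3.25 bits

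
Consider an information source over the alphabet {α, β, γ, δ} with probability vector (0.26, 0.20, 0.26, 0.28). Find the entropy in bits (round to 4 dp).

1.9892 bits

H = −Σ pᵢ log₂ pᵢ.
−0.26·log₂(0.26) = 0.5053
−0.20·log₂(0.20) = 0.4644
−0.26·log₂(0.26) = 0.5053
−0.28·log₂(0.28) = 0.5142
Sum ≈ 1.9892 → 1.9892 bits.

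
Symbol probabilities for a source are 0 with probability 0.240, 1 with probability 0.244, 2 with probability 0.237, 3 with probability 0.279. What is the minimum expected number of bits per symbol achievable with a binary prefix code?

Repeatedly combine the two least-probable nodes; the expected code length is the sum of the merged weights.
merge 237/1000 + 6/25 → 477/1000
merge 61/250 + 279/1000 → 523/1000
merge 477/1000 + 523/1000 → 1
L = 477/1000 + 523/1000 + 1 = 2 bits/symbol.

2 bits/symbol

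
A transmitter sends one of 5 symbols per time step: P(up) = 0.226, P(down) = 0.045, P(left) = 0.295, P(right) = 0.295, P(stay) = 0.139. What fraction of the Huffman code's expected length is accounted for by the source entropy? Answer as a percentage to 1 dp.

Entropy H = −Σ p log₂ p ≈ 2.1211 bits.
Huffman merges: 9/200+139/1000→23/125; 23/125+113/500→41/100; 59/200+59/200→59/100; 41/100+59/100→1. L = 273/125 ≈ 2.1840.
Efficiency = H/L = 2.1211/2.1840 = 97.1%.

97.1%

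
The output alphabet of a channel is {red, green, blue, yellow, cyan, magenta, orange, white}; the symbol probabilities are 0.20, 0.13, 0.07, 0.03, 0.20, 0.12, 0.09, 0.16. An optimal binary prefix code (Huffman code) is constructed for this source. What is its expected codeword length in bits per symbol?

2.89 bits/symbol

Repeatedly combine the two least-probable nodes; the expected code length is the sum of the merged weights.
merge 3/100 + 7/100 → 1/10
merge 9/100 + 1/10 → 19/100
merge 3/25 + 13/100 → 1/4
merge 4/25 + 19/100 → 7/20
merge 1/5 + 1/5 → 2/5
merge 1/4 + 7/20 → 3/5
merge 2/5 + 3/5 → 1
L = 1/10 + 19/100 + 1/4 + 7/20 + 2/5 + 3/5 + 1 = 289/100 = 2.89 bits/symbol.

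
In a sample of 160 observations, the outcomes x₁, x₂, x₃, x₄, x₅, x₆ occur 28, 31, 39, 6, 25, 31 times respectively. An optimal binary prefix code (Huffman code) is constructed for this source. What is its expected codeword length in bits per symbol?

Probabilities are the counts divided by 160.
Repeatedly combine the two least-probable nodes; the expected code length is the sum of the merged weights.
merge 3/80 + 5/32 → 31/160
merge 7/40 + 31/160 → 59/160
merge 31/160 + 31/160 → 31/80
merge 39/160 + 59/160 → 49/80
merge 31/80 + 49/80 → 1
L = 31/160 + 59/160 + 31/80 + 49/80 + 1 = 41/16 = 2.5625 bits/symbol.

2.5625 bits/symbol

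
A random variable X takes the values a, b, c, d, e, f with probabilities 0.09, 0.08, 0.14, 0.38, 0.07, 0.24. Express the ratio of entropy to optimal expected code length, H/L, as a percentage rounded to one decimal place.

Entropy H = −Σ p log₂ p ≈ 2.2944 bits.
Huffman merges: 7/100+2/25→3/20; 9/100+7/50→23/100; 3/20+23/100→19/50; 6/25+19/50→31/50; 19/50+31/50→1. L = 119/50 ≈ 2.3800.
Efficiency = H/L = 2.2944/2.3800 = 96.4%.

96.4%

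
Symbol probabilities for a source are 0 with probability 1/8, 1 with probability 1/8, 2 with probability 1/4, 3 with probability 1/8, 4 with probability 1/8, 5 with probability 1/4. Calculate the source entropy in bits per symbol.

2.5 bits

Each probability is a power of 1/2, so log₂(1/p) is an integer.
H = Σ p·log₂(1/p) = 1/8·3 + 1/8·3 + 1/4·2 + 1/8·3 + 1/8·3 + 1/4·2 = 2.5 bits.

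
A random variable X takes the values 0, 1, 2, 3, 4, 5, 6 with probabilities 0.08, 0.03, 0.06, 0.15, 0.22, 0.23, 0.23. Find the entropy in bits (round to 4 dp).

2.5533 bits

H = −Σ pᵢ log₂ pᵢ.
−0.08·log₂(0.08) = 0.2915
−0.03·log₂(0.03) = 0.1518
−0.06·log₂(0.06) = 0.2435
−0.15·log₂(0.15) = 0.4105
−0.22·log₂(0.22) = 0.4806
−0.23·log₂(0.23) = 0.4877
−0.23·log₂(0.23) = 0.4877
Sum ≈ 2.5533 → 2.5533 bits.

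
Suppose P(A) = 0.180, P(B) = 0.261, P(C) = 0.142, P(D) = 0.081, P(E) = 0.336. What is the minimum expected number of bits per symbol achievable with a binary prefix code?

Repeatedly combine the two least-probable nodes; the expected code length is the sum of the merged weights.
merge 81/1000 + 71/500 → 223/1000
merge 9/50 + 223/1000 → 403/1000
merge 261/1000 + 42/125 → 597/1000
merge 403/1000 + 597/1000 → 1
L = 223/1000 + 403/1000 + 597/1000 + 1 = 2223/1000 = 2.223 bits/symbol.

2.223 bits/symbol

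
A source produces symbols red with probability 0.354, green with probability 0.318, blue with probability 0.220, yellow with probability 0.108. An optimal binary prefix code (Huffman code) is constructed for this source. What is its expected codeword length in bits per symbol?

1.974 bits/symbol

Repeatedly combine the two least-probable nodes; the expected code length is the sum of the merged weights.
merge 27/250 + 11/50 → 41/125
merge 159/500 + 41/125 → 323/500
merge 177/500 + 323/500 → 1
L = 41/125 + 323/500 + 1 = 987/500 = 1.974 bits/symbol.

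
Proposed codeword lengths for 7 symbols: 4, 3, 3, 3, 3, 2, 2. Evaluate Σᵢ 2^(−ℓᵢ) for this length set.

With common denominator 2^4 = 16: Σ 2^(−ℓᵢ) = 1/16 + 2/16 + 2/16 + 2/16 + 2/16 + 4/16 + 4/16 = 17/16 = 1.0625.

1.0625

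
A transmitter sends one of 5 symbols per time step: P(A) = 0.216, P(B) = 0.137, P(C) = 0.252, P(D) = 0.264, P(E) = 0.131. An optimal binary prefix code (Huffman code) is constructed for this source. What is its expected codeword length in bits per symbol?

2.268 bits/symbol

Repeatedly combine the two least-probable nodes; the expected code length is the sum of the merged weights.
merge 131/1000 + 137/1000 → 67/250
merge 27/125 + 63/250 → 117/250
merge 33/125 + 67/250 → 133/250
merge 117/250 + 133/250 → 1
L = 67/250 + 117/250 + 133/250 + 1 = 567/250 = 2.268 bits/symbol.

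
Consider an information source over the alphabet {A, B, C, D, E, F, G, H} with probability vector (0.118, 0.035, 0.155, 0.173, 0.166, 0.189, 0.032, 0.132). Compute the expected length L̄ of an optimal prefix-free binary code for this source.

Repeatedly combine the two least-probable nodes; the expected code length is the sum of the merged weights.
merge 4/125 + 7/200 → 67/1000
merge 67/1000 + 59/500 → 37/200
merge 33/250 + 31/200 → 287/1000
merge 83/500 + 173/1000 → 339/1000
merge 37/200 + 189/1000 → 187/500
merge 287/1000 + 339/1000 → 313/500
merge 187/500 + 313/500 → 1
L = 67/1000 + 37/200 + 287/1000 + 339/1000 + 187/500 + 313/500 + 1 = 1439/500 = 2.878 bits/symbol.

2.878 bits/symbol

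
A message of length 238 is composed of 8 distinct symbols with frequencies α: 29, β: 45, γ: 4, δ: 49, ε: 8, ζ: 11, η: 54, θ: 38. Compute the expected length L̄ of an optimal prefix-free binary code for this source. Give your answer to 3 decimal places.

2.714 bits/symbol

Probabilities are the counts divided by 238.
Repeatedly combine the two least-probable nodes; the expected code length is the sum of the merged weights.
merge 2/119 + 4/119 → 6/119
merge 11/238 + 6/119 → 23/238
merge 23/238 + 29/238 → 26/119
merge 19/119 + 45/238 → 83/238
merge 7/34 + 26/119 → 101/238
merge 27/119 + 83/238 → 137/238
merge 101/238 + 137/238 → 1
L = 6/119 + 23/238 + 26/119 + 83/238 + 101/238 + 137/238 + 1 = 19/7 ≈ 2.714 bits/symbol.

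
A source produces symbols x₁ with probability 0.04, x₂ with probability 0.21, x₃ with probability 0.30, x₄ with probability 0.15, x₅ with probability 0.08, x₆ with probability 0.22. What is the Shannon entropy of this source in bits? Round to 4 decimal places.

2.3623 bits

H = −Σ pᵢ log₂ pᵢ.
−0.04·log₂(0.04) = 0.1858
−0.21·log₂(0.21) = 0.4728
−0.30·log₂(0.30) = 0.5211
−0.15·log₂(0.15) = 0.4105
−0.08·log₂(0.08) = 0.2915
−0.22·log₂(0.22) = 0.4806
Sum ≈ 2.3623 → 2.3623 bits.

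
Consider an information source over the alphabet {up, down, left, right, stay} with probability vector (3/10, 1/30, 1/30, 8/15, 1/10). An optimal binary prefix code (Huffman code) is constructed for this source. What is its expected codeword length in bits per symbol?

Repeatedly combine the two least-probable nodes; the expected code length is the sum of the merged weights.
merge 1/30 + 1/30 → 1/15
merge 1/15 + 1/10 → 1/6
merge 1/6 + 3/10 → 7/15
merge 7/15 + 8/15 → 1
L = 1/15 + 1/6 + 7/15 + 1 = 17/10 = 1.7 bits/symbol.

1.7 bits/symbol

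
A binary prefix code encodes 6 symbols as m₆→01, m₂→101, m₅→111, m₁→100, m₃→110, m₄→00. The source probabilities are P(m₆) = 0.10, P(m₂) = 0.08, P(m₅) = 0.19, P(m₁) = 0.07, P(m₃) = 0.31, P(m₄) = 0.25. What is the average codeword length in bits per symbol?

L̄ = Σ pᵢ·ℓᵢ = 0.10·2 + 0.08·3 + 0.19·3 + 0.07·3 + 0.31·3 + 0.25·2 = 2.65 bits/symbol.

2.65 bits/symbol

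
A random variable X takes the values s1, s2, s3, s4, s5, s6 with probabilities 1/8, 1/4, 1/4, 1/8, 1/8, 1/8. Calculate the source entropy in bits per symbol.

2.5 bits

Each probability is a power of 1/2, so log₂(1/p) is an integer.
H = Σ p·log₂(1/p) = 1/8·3 + 1/4·2 + 1/4·2 + 1/8·3 + 1/8·3 + 1/8·3 = 2.5 bits.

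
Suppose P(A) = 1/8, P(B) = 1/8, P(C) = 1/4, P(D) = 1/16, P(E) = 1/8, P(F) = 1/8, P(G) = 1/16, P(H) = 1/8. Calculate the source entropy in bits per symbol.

2.875 bits

Each probability is a power of 1/2, so log₂(1/p) is an integer.
H = Σ p·log₂(1/p) = 1/8·3 + 1/8·3 + 1/4·2 + 1/16·4 + 1/8·3 + 1/8·3 + 1/16·4 + 1/8·3 = 2.875 bits.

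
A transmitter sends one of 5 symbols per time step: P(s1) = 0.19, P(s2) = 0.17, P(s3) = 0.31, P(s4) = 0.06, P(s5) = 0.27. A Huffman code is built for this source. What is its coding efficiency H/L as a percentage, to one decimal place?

97.2%

Entropy H = −Σ p log₂ p ≈ 2.1672 bits.
Huffman merges: 3/50+17/100→23/100; 19/100+23/100→21/50; 27/100+31/100→29/50; 21/50+29/50→1. L = 223/100 ≈ 2.2300.
Efficiency = H/L = 2.1672/2.2300 = 97.2%.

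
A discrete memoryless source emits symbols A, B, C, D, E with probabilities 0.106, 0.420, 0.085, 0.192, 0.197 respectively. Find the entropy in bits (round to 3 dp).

2.090 bits

H = −Σ pᵢ log₂ pᵢ.
−0.106·log₂(0.106) = 0.3432
−0.420·log₂(0.420) = 0.5256
−0.085·log₂(0.085) = 0.3023
−0.192·log₂(0.192) = 0.4571
−0.197·log₂(0.197) = 0.4617
Sum ≈ 2.0900 → 2.090 bits.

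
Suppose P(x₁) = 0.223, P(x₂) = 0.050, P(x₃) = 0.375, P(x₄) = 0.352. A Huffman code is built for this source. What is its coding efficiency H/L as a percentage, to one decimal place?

Entropy H = −Σ p log₂ p ≈ 1.7597 bits.
Huffman merges: 1/20+223/1000→273/1000; 273/1000+44/125→5/8; 3/8+5/8→1. L = 949/500 ≈ 1.8980.
Efficiency = H/L = 1.7597/1.8980 = 92.7%.

92.7%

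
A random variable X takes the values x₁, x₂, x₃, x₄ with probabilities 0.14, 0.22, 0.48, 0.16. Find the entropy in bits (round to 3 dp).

H = −Σ pᵢ log₂ pᵢ.
−0.14·log₂(0.14) = 0.3971
−0.22·log₂(0.22) = 0.4806
−0.48·log₂(0.48) = 0.5083
−0.16·log₂(0.16) = 0.4230
Sum ≈ 1.8090 → 1.809 bits.

1.809 bits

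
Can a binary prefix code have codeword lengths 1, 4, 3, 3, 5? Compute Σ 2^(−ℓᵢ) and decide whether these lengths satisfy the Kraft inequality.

0.84375; yes

With common denominator 2^5 = 32: Σ 2^(−ℓᵢ) = 16/32 + 2/32 + 4/32 + 4/32 + 1/32 = 27/32 = 0.84375.
Kraft's inequality requires Σ ≤ 1; here Σ = 0.84375 ≤ 1, so such a prefix code exists.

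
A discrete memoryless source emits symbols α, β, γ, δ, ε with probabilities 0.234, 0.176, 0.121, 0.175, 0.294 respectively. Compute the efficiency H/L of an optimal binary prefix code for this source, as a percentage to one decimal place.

Entropy H = −Σ p log₂ p ≈ 2.2594 bits.
Huffman merges: 121/1000+7/40→37/125; 22/125+117/500→41/100; 147/500+37/125→59/100; 41/100+59/100→1. L = 287/125 ≈ 2.2960.
Efficiency = H/L = 2.2594/2.2960 = 98.4%.

98.4%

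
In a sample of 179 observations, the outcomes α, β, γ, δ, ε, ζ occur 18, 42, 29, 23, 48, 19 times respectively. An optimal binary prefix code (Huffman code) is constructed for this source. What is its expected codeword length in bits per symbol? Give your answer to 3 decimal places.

Probabilities are the counts divided by 179.
Repeatedly combine the two least-probable nodes; the expected code length is the sum of the merged weights.
merge 18/179 + 19/179 → 37/179
merge 23/179 + 29/179 → 52/179
merge 37/179 + 42/179 → 79/179
merge 48/179 + 52/179 → 100/179
merge 79/179 + 100/179 → 1
L = 37/179 + 52/179 + 79/179 + 100/179 + 1 = 447/179 ≈ 2.497 bits/symbol.

2.497 bits/symbol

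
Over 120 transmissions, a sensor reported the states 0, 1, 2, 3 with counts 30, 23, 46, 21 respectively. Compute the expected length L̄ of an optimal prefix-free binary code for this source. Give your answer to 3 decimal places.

1.983 bits/symbol

Probabilities are the counts divided by 120.
Repeatedly combine the two least-probable nodes; the expected code length is the sum of the merged weights.
merge 7/40 + 23/120 → 11/30
merge 1/4 + 11/30 → 37/60
merge 23/60 + 37/60 → 1
L = 11/30 + 37/60 + 1 = 119/60 ≈ 1.983 bits/symbol.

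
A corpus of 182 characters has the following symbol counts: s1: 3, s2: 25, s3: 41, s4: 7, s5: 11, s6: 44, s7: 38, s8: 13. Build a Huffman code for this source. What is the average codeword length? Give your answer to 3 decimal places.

Probabilities are the counts divided by 182.
Repeatedly combine the two least-probable nodes; the expected code length is the sum of the merged weights.
merge 3/182 + 1/26 → 5/91
merge 5/91 + 11/182 → 3/26
merge 1/14 + 3/26 → 17/91
merge 25/182 + 17/91 → 59/182
merge 19/91 + 41/182 → 79/182
merge 22/91 + 59/182 → 103/182
merge 79/182 + 103/182 → 1
L = 5/91 + 3/26 + 17/91 + 59/182 + 79/182 + 103/182 + 1 = 244/91 ≈ 2.681 bits/symbol.

2.681 bits/symbol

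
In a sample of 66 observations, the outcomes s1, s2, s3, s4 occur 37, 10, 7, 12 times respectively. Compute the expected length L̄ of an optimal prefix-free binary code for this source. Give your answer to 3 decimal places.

Probabilities are the counts divided by 66.
Repeatedly combine the two least-probable nodes; the expected code length is the sum of the merged weights.
merge 7/66 + 5/33 → 17/66
merge 2/11 + 17/66 → 29/66
merge 29/66 + 37/66 → 1
L = 17/66 + 29/66 + 1 = 56/33 ≈ 1.697 bits/symbol.

1.697 bits/symbol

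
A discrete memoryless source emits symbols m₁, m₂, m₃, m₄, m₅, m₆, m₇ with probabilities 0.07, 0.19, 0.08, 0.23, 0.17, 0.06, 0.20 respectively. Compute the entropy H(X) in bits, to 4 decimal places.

2.6455 bits

H = −Σ pᵢ log₂ pᵢ.
−0.07·log₂(0.07) = 0.2686
−0.19·log₂(0.19) = 0.4552
−0.08·log₂(0.08) = 0.2915
−0.23·log₂(0.23) = 0.4877
−0.17·log₂(0.17) = 0.4346
−0.06·log₂(0.06) = 0.2435
−0.20·log₂(0.20) = 0.4644
Sum ≈ 2.6455 → 2.6455 bits.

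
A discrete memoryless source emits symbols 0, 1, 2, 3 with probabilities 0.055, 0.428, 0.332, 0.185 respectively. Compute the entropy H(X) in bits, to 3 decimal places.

H = −Σ pᵢ log₂ pᵢ.
−0.055·log₂(0.055) = 0.2301
−0.428·log₂(0.428) = 0.5240
−0.332·log₂(0.332) = 0.5281
−0.185·log₂(0.185) = 0.4504
Sum ≈ 1.7326 → 1.733 bits.

1.733 bits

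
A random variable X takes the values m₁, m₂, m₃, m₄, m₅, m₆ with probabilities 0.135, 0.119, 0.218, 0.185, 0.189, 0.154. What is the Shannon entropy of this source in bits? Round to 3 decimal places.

H = −Σ pᵢ log₂ pᵢ.
−0.135·log₂(0.135) = 0.3900
−0.119·log₂(0.119) = 0.3654
−0.218·log₂(0.218) = 0.4791
−0.185·log₂(0.185) = 0.4504
−0.189·log₂(0.189) = 0.4543
−0.154·log₂(0.154) = 0.4156
Sum ≈ 2.5548 → 2.555 bits.

2.555 bits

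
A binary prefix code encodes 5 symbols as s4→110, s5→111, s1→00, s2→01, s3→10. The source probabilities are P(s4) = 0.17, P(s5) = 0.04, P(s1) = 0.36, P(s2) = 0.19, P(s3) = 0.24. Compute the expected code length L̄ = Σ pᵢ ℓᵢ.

L̄ = Σ pᵢ·ℓᵢ = 0.17·3 + 0.04·3 + 0.36·2 + 0.19·2 + 0.24·2 = 2.21 bits/symbol.

2.21 bits/symbol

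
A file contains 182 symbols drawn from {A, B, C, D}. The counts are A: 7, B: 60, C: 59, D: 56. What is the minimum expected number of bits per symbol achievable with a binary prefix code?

Probabilities are the counts divided by 182.
Repeatedly combine the two least-probable nodes; the expected code length is the sum of the merged weights.
merge 1/26 + 4/13 → 9/26
merge 59/182 + 30/91 → 17/26
merge 9/26 + 17/26 → 1
L = 9/26 + 17/26 + 1 = 2 bits/symbol.

2 bits/symbol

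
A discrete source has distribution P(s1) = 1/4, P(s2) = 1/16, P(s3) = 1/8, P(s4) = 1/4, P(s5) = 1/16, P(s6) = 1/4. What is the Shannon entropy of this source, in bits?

Each probability is a power of 1/2, so log₂(1/p) is an integer.
H = Σ p·log₂(1/p) = 1/4·2 + 1/16·4 + 1/8·3 + 1/4·2 + 1/16·4 + 1/4·2 = 2.375 bits.

2.375 bits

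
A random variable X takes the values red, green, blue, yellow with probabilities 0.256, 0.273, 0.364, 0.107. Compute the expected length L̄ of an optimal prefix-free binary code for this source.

1.999 bits/symbol

Repeatedly combine the two least-probable nodes; the expected code length is the sum of the merged weights.
merge 107/1000 + 32/125 → 363/1000
merge 273/1000 + 363/1000 → 159/250
merge 91/250 + 159/250 → 1
L = 363/1000 + 159/250 + 1 = 1999/1000 = 1.999 bits/symbol.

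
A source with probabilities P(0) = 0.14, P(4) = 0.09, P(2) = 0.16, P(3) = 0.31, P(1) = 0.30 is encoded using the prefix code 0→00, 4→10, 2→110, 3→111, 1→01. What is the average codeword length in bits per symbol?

2.47 bits/symbol

L̄ = Σ pᵢ·ℓᵢ = 0.14·2 + 0.09·2 + 0.16·3 + 0.31·3 + 0.30·2 = 2.47 bits/symbol.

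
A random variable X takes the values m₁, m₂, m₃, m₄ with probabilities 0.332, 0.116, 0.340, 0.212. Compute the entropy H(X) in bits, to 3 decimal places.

1.892 bits

H = −Σ pᵢ log₂ pᵢ.
−0.332·log₂(0.332) = 0.5281
−0.116·log₂(0.116) = 0.3605
−0.340·log₂(0.340) = 0.5292
−0.212·log₂(0.212) = 0.4744
Sum ≈ 1.8922 → 1.892 bits.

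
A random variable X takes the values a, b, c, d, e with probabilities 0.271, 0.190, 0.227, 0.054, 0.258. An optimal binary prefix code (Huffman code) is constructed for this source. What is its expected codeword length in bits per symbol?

2.244 bits/symbol

Repeatedly combine the two least-probable nodes; the expected code length is the sum of the merged weights.
merge 27/500 + 19/100 → 61/250
merge 227/1000 + 61/250 → 471/1000
merge 129/500 + 271/1000 → 529/1000
merge 471/1000 + 529/1000 → 1
L = 61/250 + 471/1000 + 529/1000 + 1 = 561/250 = 2.244 bits/symbol.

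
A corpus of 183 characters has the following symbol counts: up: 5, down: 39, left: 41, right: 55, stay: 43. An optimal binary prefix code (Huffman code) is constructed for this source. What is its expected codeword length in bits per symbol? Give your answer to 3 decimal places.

Probabilities are the counts divided by 183.
Repeatedly combine the two least-probable nodes; the expected code length is the sum of the merged weights.
merge 5/183 + 13/61 → 44/183
merge 41/183 + 43/183 → 28/61
merge 44/183 + 55/183 → 33/61
merge 28/61 + 33/61 → 1
L = 44/183 + 28/61 + 33/61 + 1 = 410/183 ≈ 2.240 bits/symbol.

2.240 bits/symbol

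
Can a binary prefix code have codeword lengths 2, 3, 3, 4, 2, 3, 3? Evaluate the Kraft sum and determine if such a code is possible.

With common denominator 2^4 = 16: Σ 2^(−ℓᵢ) = 4/16 + 2/16 + 2/16 + 1/16 + 4/16 + 2/16 + 2/16 = 17/16 = 1.0625.
Kraft's inequality requires Σ ≤ 1; here Σ = 1.0625 > 1, so no such prefix code exists.

1.0625; no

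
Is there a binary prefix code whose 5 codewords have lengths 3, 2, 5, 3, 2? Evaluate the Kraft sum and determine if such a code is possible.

0.78125; yes

With common denominator 2^5 = 32: Σ 2^(−ℓᵢ) = 4/32 + 8/32 + 1/32 + 4/32 + 8/32 = 25/32 = 0.78125.
Kraft's inequality requires Σ ≤ 1; here Σ = 0.78125 ≤ 1, so such a prefix code exists.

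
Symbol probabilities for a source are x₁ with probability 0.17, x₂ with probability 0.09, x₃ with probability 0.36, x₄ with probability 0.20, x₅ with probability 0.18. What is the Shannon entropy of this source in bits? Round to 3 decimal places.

H = −Σ pᵢ log₂ pᵢ.
−0.17·log₂(0.17) = 0.4346
−0.09·log₂(0.09) = 0.3127
−0.36·log₂(0.36) = 0.5306
−0.20·log₂(0.20) = 0.4644
−0.18·log₂(0.18) = 0.4453
Sum ≈ 2.1875 → 2.188 bits.

2.188 bits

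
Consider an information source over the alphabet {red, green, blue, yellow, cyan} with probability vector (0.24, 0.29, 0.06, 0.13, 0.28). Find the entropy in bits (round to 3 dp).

H = −Σ pᵢ log₂ pᵢ.
−0.24·log₂(0.24) = 0.4941
−0.29·log₂(0.29) = 0.5179
−0.06·log₂(0.06) = 0.2435
−0.13·log₂(0.13) = 0.3826
−0.28·log₂(0.28) = 0.5142
Sum ≈ 2.1524 → 2.152 bits.

2.152 bits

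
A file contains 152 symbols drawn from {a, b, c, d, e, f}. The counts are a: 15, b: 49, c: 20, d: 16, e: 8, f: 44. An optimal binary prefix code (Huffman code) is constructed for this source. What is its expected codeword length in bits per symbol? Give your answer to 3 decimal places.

Probabilities are the counts divided by 152.
Repeatedly combine the two least-probable nodes; the expected code length is the sum of the merged weights.
merge 1/19 + 15/152 → 23/152
merge 2/19 + 5/38 → 9/38
merge 23/152 + 9/38 → 59/152
merge 11/38 + 49/152 → 93/152
merge 59/152 + 93/152 → 1
L = 23/152 + 9/38 + 59/152 + 93/152 + 1 = 363/152 ≈ 2.388 bits/symbol.

2.388 bits/symbol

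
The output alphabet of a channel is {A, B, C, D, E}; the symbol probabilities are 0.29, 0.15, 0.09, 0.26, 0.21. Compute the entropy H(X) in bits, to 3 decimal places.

H = −Σ pᵢ log₂ pᵢ.
−0.29·log₂(0.29) = 0.5179
−0.15·log₂(0.15) = 0.4105
−0.09·log₂(0.09) = 0.3127
−0.26·log₂(0.26) = 0.5053
−0.21·log₂(0.21) = 0.4728
Sum ≈ 2.2192 → 2.219 bits.

2.219 bits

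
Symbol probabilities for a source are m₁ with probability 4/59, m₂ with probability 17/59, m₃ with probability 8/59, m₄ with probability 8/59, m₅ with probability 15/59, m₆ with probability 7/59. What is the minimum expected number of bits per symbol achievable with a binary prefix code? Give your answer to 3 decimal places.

2.458 bits/symbol

Repeatedly combine the two least-probable nodes; the expected code length is the sum of the merged weights.
merge 4/59 + 7/59 → 11/59
merge 8/59 + 8/59 → 16/59
merge 11/59 + 15/59 → 26/59
merge 16/59 + 17/59 → 33/59
merge 26/59 + 33/59 → 1
L = 11/59 + 16/59 + 26/59 + 33/59 + 1 = 145/59 ≈ 2.458 bits/symbol.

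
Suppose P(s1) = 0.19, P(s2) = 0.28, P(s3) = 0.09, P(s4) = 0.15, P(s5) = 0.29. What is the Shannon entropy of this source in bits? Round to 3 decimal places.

H = −Σ pᵢ log₂ pᵢ.
−0.19·log₂(0.19) = 0.4552
−0.28·log₂(0.28) = 0.5142
−0.09·log₂(0.09) = 0.3127
−0.15·log₂(0.15) = 0.4105
−0.29·log₂(0.29) = 0.5179
Sum ≈ 2.2105 → 2.211 bits.

2.211 bits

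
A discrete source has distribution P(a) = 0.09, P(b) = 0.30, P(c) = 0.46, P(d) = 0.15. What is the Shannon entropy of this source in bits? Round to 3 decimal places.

1.760 bits

H = −Σ pᵢ log₂ pᵢ.
−0.09·log₂(0.09) = 0.3127
−0.30·log₂(0.30) = 0.5211
−0.46·log₂(0.46) = 0.5153
−0.15·log₂(0.15) = 0.4105
Sum ≈ 1.7596 → 1.760 bits.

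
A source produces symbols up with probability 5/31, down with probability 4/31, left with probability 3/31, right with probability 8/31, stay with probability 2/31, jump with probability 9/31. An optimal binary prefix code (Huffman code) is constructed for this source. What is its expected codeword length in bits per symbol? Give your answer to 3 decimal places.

Repeatedly combine the two least-probable nodes; the expected code length is the sum of the merged weights.
merge 2/31 + 3/31 → 5/31
merge 4/31 + 5/31 → 9/31
merge 5/31 + 8/31 → 13/31
merge 9/31 + 9/31 → 18/31
merge 13/31 + 18/31 → 1
L = 5/31 + 9/31 + 13/31 + 18/31 + 1 = 76/31 ≈ 2.452 bits/symbol.

2.452 bits/symbol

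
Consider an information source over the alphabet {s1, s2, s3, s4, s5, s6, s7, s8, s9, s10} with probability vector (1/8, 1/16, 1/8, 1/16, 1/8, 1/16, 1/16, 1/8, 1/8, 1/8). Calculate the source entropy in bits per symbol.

3.25 bits

Each probability is a power of 1/2, so log₂(1/p) is an integer.
H = Σ p·log₂(1/p) = 1/8·3 + 1/16·4 + 1/8·3 + 1/16·4 + 1/8·3 + 1/16·4 + 1/16·4 + 1/8·3 + 1/8·3 + 1/8·3 = 3.25 bits.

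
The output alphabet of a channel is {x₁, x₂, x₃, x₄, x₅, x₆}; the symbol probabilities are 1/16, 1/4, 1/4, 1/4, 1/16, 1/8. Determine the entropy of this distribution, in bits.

2.375 bits

Each probability is a power of 1/2, so log₂(1/p) is an integer.
H = Σ p·log₂(1/p) = 1/16·4 + 1/4·2 + 1/4·2 + 1/4·2 + 1/16·4 + 1/8·3 = 2.375 bits.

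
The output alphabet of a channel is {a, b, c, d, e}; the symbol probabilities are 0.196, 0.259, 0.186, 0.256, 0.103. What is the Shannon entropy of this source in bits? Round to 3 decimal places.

H = −Σ pᵢ log₂ pᵢ.
−0.196·log₂(0.196) = 0.4608
−0.259·log₂(0.259) = 0.5048
−0.186·log₂(0.186) = 0.4514
−0.256·log₂(0.256) = 0.5032
−0.103·log₂(0.103) = 0.3378
Sum ≈ 2.2580 → 2.258 bits.

2.258 bits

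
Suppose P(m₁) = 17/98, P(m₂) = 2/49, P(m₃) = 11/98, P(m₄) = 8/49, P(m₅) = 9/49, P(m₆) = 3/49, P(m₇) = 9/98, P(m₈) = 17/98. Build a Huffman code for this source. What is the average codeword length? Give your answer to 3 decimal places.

2.918 bits/symbol

Repeatedly combine the two least-probable nodes; the expected code length is the sum of the merged weights.
merge 2/49 + 3/49 → 5/49
merge 9/98 + 5/49 → 19/98
merge 11/98 + 8/49 → 27/98
merge 17/98 + 17/98 → 17/49
merge 9/49 + 19/98 → 37/98
merge 27/98 + 17/49 → 61/98
merge 37/98 + 61/98 → 1
L = 5/49 + 19/98 + 27/98 + 17/49 + 37/98 + 61/98 + 1 = 143/49 ≈ 2.918 bits/symbol.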